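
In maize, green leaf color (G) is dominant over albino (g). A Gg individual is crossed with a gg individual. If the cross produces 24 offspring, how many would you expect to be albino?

Punnett square for Gg × gg:
Offspring genotypes: 2 Gg, 2 gg
green: 2, albino: 2
albino: 2 out of 4 → fraction 1/2
Expected count = 1/2 × 24 = 12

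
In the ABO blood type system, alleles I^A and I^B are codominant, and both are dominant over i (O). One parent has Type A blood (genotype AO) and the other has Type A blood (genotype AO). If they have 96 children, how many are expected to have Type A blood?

Cross: AO × AO
Possible offspring genotypes: 1 AA, 2 AO, 1 OO
Blood type counts: 3 Type A, 1 Type O
Probability of Type A: 3/4
Expected count = 3/4 × 96 = 72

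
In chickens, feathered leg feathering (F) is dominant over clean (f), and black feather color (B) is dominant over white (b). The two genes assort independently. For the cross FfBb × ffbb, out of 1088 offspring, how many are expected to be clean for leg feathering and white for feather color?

Dihybrid cross FfBb × ffbb — consider each gene separately:
leg feathering: Ff × ff → 2 Ff, 2 ff → 2 F_ : 2 ff (out of 4)
feather color: Bb × bb → 2 Bb, 2 bb → 2 B_ : 2 bb (out of 4)
Looking for: clean (ff) and white (bb)
P(clean) = 2/4, P(white) = 2/4
P(both) = 2/4 × 2/4 = 4/16 = 1/4
Expected count = 1/4 × 1088 = 272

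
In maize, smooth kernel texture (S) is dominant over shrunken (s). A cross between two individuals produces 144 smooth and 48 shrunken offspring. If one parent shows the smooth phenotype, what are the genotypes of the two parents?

Observed offspring: 144 smooth, 48 shrunken
The observed ratio simplifies to 3:1. Shrunken (ss) offspring appear, so each parent must contribute one s allele. The parent stated to show smooth carries S, so it is Ss. The other parent is then either Ss or ss: Ss × ss would give a 1:1 split, whereas Ss × Ss gives 3:1 — matching the data. So both parents are heterozygous (Ss × Ss).
Parent genotypes: Ss × Ss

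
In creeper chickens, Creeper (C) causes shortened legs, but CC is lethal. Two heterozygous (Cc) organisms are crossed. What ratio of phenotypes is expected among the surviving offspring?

Cross: Cc × Cc
Punnett square offspring (before lethality): 1 CC, 2 Cc, 1 cc
The CC genotype is lethal (embryos die); surviving offspring: 2 Cc, 1 cc
Ratio: 2 creeper : 1 normal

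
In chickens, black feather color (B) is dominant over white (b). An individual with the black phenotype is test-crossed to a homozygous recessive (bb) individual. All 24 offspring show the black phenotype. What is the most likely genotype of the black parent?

Test cross: ? × bb
All offspring are black.
If the unknown parent were heterozygous (Bb), about half of 24 offspring would be white; none are. The unknown parent is most likely homozygous dominant (BB).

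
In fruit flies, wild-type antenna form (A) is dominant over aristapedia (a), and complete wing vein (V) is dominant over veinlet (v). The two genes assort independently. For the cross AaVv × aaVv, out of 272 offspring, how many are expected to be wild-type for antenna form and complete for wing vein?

Dihybrid cross AaVv × aaVv — consider each gene separately:
antenna form: Aa × aa → 2 Aa, 2 aa → 2 A_ : 2 aa (out of 4)
wing vein: Vv × Vv → 1 VV, 2 Vv, 1 vv → 3 V_ : 1 vv (out of 4)
Looking for: wild-type (A_) and complete (V_)
P(wild-type) = 2/4, P(complete) = 3/4
P(both) = 2/4 × 3/4 = 6/16 = 3/8
Expected count = 3/8 × 272 = 102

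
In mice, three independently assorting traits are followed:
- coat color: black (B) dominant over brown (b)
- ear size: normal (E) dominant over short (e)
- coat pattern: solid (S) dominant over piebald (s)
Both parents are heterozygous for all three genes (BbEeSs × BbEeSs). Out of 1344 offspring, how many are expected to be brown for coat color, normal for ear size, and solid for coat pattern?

Trihybrid cross: BbEeSs × BbEeSs
Each trait segregates independently with a 3:1 phenotypic ratio, so each gene contributes 3/4 (dominant) or 1/4 (recessive).
Target: brown (coat color), normal (ear size), solid (coat pattern)
Probability = product of independent per-trait probabilities
= 1/4 × 3/4 × 3/4 = 9/64
Expected count = 9/64 × 1344 = 189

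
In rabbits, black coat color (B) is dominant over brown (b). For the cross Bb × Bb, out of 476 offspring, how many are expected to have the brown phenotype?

Punnett square for Bb × Bb:
Offspring genotypes: 1 BB, 2 Bb, 1 bb
Total offspring: 4
Count with target: 1
Probability: 1/4
Expected count = 1/4 × 476 = 119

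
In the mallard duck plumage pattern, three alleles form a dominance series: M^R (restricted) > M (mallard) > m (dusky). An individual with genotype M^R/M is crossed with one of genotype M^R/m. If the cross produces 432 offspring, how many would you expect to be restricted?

Cross: M^R/M × M^R/m
Allele dominance: M^R > M > m
Offspring genotypes: 1 M^R/M^R, 1 M^R/m, 1 M^R/M, 1 M/m
Phenotype counts: 3 restricted, 1 mallard
restricted: 3 out of 4 → fraction 3/4
Expected count = 3/4 × 432 = 324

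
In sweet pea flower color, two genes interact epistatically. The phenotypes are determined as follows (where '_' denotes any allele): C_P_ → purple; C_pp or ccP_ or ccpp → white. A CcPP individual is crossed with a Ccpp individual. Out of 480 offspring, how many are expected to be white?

Cross: CcPP × Ccpp — consider each gene separately:
C gene: Cc × Cc → 1 CC, 2 Cc, 1 cc → 3 C_ : 1 cc (out of 4)
P gene: PP × pp → 4 Pp → 4 P_ (out of 4)
Genotype classes (out of 4 × 4 = 16): C_P_ = 3×4 = 12; ccP_ = 1×4 = 4
Apply the phenotype rules: C_P_ (12) → purple; ccP_ (4) → white
Phenotype counts (out of 16): 12 purple, 4 white
white: 4 out of 16 → fraction 1/4
Expected count = 1/4 × 480 = 120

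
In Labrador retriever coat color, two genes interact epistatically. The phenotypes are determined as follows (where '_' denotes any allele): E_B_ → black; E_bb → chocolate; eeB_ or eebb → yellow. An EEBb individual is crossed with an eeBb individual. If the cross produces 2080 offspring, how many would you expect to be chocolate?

Cross: EEBb × eeBb — consider each gene separately:
E gene: EE × ee → 4 Ee → 4 E_ (out of 4)
B gene: Bb × Bb → 1 BB, 2 Bb, 1 bb → 3 B_ : 1 bb (out of 4)
Genotype classes (out of 4 × 4 = 16): E_B_ = 4×3 = 12; E_bb = 4×1 = 4
Apply the phenotype rules: E_B_ (12) → black; E_bb (4) → chocolate
Phenotype counts (out of 16): 12 black, 4 chocolate
chocolate: 4 out of 16 → fraction 1/4
Expected count = 1/4 × 2080 = 520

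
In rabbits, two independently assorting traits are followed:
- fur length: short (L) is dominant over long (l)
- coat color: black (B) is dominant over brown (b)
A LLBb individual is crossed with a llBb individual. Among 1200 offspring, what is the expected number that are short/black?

Dihybrid cross LLBb × llBb — consider each gene separately:
fur length: LL × ll → 4 Ll → 4 L_ (out of 4)
coat color: Bb × Bb → 1 BB, 2 Bb, 1 bb → 3 B_ : 1 bb (out of 4)
Combine (counts out of 4 × 4 = 16): short/black (L_B_) = 4×3 = 12; short/brown (L_bb) = 4×1 = 4
Phenotype counts (out of 16): 12 short/black, 4 short/brown
short/black: 12 out of 16 → fraction 3/4
Expected count = 3/4 × 1200 = 900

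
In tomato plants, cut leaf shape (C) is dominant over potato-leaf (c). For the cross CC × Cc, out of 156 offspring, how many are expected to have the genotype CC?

Punnett square for CC × Cc:
Offspring genotypes: 2 CC, 2 Cc
Total offspring: 4
Count with target: 2
Probability: 2/4 = 1/2
Expected count = 1/2 × 156 = 78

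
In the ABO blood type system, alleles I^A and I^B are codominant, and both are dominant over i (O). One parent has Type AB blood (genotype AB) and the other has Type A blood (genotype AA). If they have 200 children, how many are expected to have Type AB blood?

Cross: AB × AA
Possible offspring genotypes: 2 AA, 2 AB
Blood type counts: 2 Type A, 2 Type AB
Probability of Type AB: 2/4 = 1/2
Expected count = 1/2 × 200 = 100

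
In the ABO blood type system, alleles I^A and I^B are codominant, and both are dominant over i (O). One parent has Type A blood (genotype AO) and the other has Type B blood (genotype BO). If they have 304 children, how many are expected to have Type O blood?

Cross: AO × BO
Possible offspring genotypes: 1 AB, 1 AO, 1 BO, 1 OO
Blood type counts: 1 Type AB, 1 Type A, 1 Type B, 1 Type O
Probability of Type O: 1/4
Expected count = 1/4 × 304 = 76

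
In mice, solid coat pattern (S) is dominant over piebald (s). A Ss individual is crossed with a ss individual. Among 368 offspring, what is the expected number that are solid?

Punnett square for Ss × ss:
Offspring genotypes: 2 Ss, 2 ss
solid: 2, piebald: 2
solid: 2 out of 4 → fraction 1/2
Expected count = 1/2 × 368 = 184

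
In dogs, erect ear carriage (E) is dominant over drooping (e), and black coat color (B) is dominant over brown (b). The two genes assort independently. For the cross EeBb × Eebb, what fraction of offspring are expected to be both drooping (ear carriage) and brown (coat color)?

Dihybrid cross EeBb × Eebb — consider each gene separately:
ear carriage: Ee × Ee → 1 EE, 2 Ee, 1 ee → 3 E_ : 1 ee (out of 4)
coat color: Bb × bb → 2 Bb, 2 bb → 2 B_ : 2 bb (out of 4)
Looking for: drooping (ee) and brown (bb)
P(drooping) = 1/4, P(brown) = 2/4
P(both) = 1/4 × 2/4 = 2/16 = 1/8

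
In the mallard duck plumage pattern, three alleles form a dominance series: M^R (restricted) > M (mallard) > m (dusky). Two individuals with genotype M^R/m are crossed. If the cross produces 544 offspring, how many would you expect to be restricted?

Cross: M^R/m × M^R/m
Allele dominance: M^R > M > m
Offspring genotypes: 1 M^R/M^R, 2 M^R/m, 1 m/m
Phenotype counts: 3 restricted, 1 dusky
restricted: 3 out of 4 → fraction 3/4
Expected count = 3/4 × 544 = 408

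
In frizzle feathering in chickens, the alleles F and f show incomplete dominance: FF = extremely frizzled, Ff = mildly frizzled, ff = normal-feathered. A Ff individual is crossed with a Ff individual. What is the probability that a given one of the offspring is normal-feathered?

Punnett square for Ff × Ff:
Offspring genotypes: 1 FF, 2 Ff, 1 ff
Phenotype counts: 1 extremely frizzled, 2 mildly frizzled, 1 normal-feathered
normal-feathered: 1 out of 4
Probability: 1/4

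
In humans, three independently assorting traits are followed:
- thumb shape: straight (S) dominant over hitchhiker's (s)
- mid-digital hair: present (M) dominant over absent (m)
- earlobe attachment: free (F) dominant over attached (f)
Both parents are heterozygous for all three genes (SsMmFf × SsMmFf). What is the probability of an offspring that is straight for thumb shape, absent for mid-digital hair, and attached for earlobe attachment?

Trihybrid cross: SsMmFf × SsMmFf
Each trait segregates independently with a 3:1 phenotypic ratio, so each gene contributes 3/4 (dominant) or 1/4 (recessive).
Target: straight (thumb shape), absent (mid-digital hair), attached (earlobe attachment)
Probability = product of independent per-trait probabilities
= 3/4 × 1/4 × 1/4 = 3/64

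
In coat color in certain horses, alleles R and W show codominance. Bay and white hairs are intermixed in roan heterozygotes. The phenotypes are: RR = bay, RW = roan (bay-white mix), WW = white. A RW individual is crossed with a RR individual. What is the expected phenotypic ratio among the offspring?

Punnett square for RW × RR:
Offspring genotypes: 2 RR, 2 RW
Phenotype counts: 2 bay, 2 roan (bay-white mix)
Ratio: 1 bay : 1 roan (bay-white mix)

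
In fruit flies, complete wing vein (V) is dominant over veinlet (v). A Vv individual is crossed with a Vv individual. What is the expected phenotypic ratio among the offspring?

Punnett square for Vv × Vv:
Offspring genotypes: 1 VV, 2 Vv, 1 vv
complete: 3, veinlet: 1
Ratio: 3:1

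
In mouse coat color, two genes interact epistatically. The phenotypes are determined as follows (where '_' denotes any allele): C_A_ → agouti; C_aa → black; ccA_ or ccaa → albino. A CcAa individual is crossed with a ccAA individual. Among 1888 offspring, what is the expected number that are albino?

Cross: CcAa × ccAA — consider each gene separately:
C gene: Cc × cc → 2 Cc, 2 cc → 2 C_ : 2 cc (out of 4)
A gene: Aa × AA → 2 AA, 2 Aa → 4 A_ (out of 4)
Genotype classes (out of 4 × 4 = 16): C_A_ = 2×4 = 8; ccA_ = 2×4 = 8
Apply the phenotype rules: C_A_ (8) → agouti; ccA_ (8) → albino
Phenotype counts (out of 16): 8 agouti, 8 albino
albino: 8 out of 16 → fraction 1/2
Expected count = 1/2 × 1888 = 944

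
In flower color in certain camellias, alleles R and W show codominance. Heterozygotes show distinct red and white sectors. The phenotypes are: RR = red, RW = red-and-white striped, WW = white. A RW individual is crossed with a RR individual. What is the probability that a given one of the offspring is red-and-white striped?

Punnett square for RW × RR:
Offspring genotypes: 2 RR, 2 RW
Phenotype counts: 2 red, 2 red-and-white striped
red-and-white striped: 2 out of 4
Probability: 2/4 = 1/2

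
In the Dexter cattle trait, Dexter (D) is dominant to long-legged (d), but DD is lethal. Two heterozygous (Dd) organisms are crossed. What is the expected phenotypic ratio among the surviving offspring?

Cross: Dd × Dd
Punnett square offspring (before lethality): 1 DD, 2 Dd, 1 dd
The DD genotype is lethal (embryos die); surviving offspring: 2 Dd, 1 dd
Ratio: 2 Dexter (short-legged) : 1 long-legged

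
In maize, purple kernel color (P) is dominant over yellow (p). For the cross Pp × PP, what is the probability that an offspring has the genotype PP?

Punnett square for Pp × PP:
Offspring genotypes: 2 PP, 2 Pp
Total offspring: 4
Count with target: 2
Probability: 2/4 = 1/2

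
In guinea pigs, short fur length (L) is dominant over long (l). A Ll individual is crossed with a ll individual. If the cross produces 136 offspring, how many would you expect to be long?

Punnett square for Ll × ll:
Offspring genotypes: 2 Ll, 2 ll
short: 2, long: 2
long: 2 out of 4 → fraction 1/2
Expected count = 1/2 × 136 = 68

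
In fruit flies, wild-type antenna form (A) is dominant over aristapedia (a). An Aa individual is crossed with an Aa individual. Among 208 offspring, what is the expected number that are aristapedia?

Punnett square for Aa × Aa:
Offspring genotypes: 1 AA, 2 Aa, 1 aa
wild-type: 3, aristapedia: 1
aristapedia: 1 out of 4 → fraction 1/4
Expected count = 1/4 × 208 = 52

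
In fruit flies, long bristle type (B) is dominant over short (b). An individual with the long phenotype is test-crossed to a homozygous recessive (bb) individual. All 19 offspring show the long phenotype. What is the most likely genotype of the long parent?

Test cross: ? × bb
All offspring are long.
If the unknown parent were heterozygous (Bb), about half of 19 offspring would be short; none are. The unknown parent is most likely homozygous dominant (BB).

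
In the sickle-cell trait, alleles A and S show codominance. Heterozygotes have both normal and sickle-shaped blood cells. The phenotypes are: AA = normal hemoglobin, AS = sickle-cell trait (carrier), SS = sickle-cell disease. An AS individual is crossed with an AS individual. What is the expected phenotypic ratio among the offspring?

Punnett square for AS × AS:
Offspring genotypes: 1 AA, 2 AS, 1 SS
Phenotype counts: 1 normal hemoglobin, 2 sickle-cell trait (carrier), 1 sickle-cell disease
Ratio: 1 normal hemoglobin : 2 sickle-cell trait (carrier) : 1 sickle-cell disease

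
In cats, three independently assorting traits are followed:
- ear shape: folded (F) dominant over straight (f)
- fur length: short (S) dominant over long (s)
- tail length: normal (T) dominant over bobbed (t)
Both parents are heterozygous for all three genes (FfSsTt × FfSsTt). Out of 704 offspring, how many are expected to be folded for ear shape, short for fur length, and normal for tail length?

Trihybrid cross: FfSsTt × FfSsTt
Each trait segregates independently with a 3:1 phenotypic ratio, so each gene contributes 3/4 (dominant) or 1/4 (recessive).
Target: folded (ear shape), short (fur length), normal (tail length)
Probability = product of independent per-trait probabilities
= 3/4 × 3/4 × 3/4 = 27/64
Expected count = 27/64 × 704 = 297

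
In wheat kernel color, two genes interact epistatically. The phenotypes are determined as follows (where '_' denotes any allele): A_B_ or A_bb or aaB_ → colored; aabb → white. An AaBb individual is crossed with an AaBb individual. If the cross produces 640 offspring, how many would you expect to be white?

Cross: AaBb × AaBb — consider each gene separately:
A gene: Aa × Aa → 1 AA, 2 Aa, 1 aa → 3 A_ : 1 aa (out of 4)
B gene: Bb × Bb → 1 BB, 2 Bb, 1 bb → 3 B_ : 1 bb (out of 4)
Genotype classes (out of 4 × 4 = 16): A_B_ = 3×3 = 9; A_bb = 3×1 = 3; aaB_ = 1×3 = 3; aabb = 1×1 = 1
Apply the phenotype rules: A_B_ (9) + A_bb (3) + aaB_ (3) → colored; aabb (1) → white
Phenotype counts (out of 16): 15 colored, 1 white
white: 1 out of 16 → fraction 1/16
Expected count = 1/16 × 640 = 40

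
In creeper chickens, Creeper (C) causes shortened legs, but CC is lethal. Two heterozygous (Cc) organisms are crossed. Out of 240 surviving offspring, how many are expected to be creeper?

Cross: Cc × Cc
Punnett square offspring (before lethality): 1 CC, 2 Cc, 1 cc
The CC genotype is lethal (embryos die); surviving offspring: 2 Cc, 1 cc
creeper: 2 out of 3 → fraction 2/3
Expected count = 2/3 × 240 = 160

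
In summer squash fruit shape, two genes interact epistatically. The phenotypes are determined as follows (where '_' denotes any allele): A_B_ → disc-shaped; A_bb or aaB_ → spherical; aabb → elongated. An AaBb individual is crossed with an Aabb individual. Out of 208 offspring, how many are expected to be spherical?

Cross: AaBb × Aabb — consider each gene separately:
A gene: Aa × Aa → 1 AA, 2 Aa, 1 aa → 3 A_ : 1 aa (out of 4)
B gene: Bb × bb → 2 Bb, 2 bb → 2 B_ : 2 bb (out of 4)
Genotype classes (out of 4 × 4 = 16): A_B_ = 3×2 = 6; A_bb = 3×2 = 6; aaB_ = 1×2 = 2; aabb = 1×2 = 2
Apply the phenotype rules: A_B_ (6) → disc-shaped; A_bb (6) + aaB_ (2) → spherical; aabb (2) → elongated
Phenotype counts (out of 16): 6 disc-shaped, 8 spherical, 2 elongated
spherical: 8 out of 16 → fraction 1/2
Expected count = 1/2 × 208 = 104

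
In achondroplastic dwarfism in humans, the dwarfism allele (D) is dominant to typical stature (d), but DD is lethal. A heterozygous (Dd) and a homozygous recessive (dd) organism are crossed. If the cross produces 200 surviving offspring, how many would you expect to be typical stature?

Cross: Dd × dd
Punnett square offspring (before lethality): 2 Dd, 2 dd
No DD offspring are produced in this cross.
typical stature: 2 out of 4 → fraction 1/2
Expected count = 1/2 × 200 = 100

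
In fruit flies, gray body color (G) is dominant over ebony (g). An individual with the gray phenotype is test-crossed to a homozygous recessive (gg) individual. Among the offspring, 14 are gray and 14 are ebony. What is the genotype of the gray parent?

Test cross: ? × gg
Offspring: 14 gray, 14 ebony — approximately 1:1.
A 1:1 ratio in a test cross indicates the unknown parent is heterozygous (Gg).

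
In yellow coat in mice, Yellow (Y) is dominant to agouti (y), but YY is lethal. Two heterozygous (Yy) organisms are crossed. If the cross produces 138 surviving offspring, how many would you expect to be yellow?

Cross: Yy × Yy
Punnett square offspring (before lethality): 1 YY, 2 Yy, 1 yy
The YY genotype is lethal (embryos die); surviving offspring: 2 Yy, 1 yy
yellow: 2 out of 3 → fraction 2/3
Expected count = 2/3 × 138 = 92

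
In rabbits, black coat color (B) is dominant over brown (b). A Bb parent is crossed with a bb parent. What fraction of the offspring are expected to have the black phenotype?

Punnett square for Bb × bb:
Offspring genotypes: 2 Bb, 2 bb
Total offspring: 4
Count with target: 2
Probability: 2/4 = 1/2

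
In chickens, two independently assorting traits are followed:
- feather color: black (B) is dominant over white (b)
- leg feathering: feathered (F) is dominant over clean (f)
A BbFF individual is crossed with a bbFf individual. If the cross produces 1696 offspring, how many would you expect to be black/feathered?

Dihybrid cross BbFF × bbFf — consider each gene separately:
feather color: Bb × bb → 2 Bb, 2 bb → 2 B_ : 2 bb (out of 4)
leg feathering: FF × Ff → 2 FF, 2 Ff → 4 F_ (out of 4)
Combine (counts out of 4 × 4 = 16): black/feathered (B_F_) = 2×4 = 8; white/feathered (bbF_) = 2×4 = 8
Phenotype counts (out of 16): 8 black/feathered, 8 white/feathered
black/feathered: 8 out of 16 → fraction 1/2
Expected count = 1/2 × 1696 = 848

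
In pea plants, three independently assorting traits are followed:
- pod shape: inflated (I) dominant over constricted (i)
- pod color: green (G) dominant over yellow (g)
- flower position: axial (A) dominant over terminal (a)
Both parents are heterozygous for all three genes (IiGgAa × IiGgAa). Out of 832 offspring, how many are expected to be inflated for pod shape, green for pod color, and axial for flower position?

Trihybrid cross: IiGgAa × IiGgAa
Each trait segregates independently with a 3:1 phenotypic ratio, so each gene contributes 3/4 (dominant) or 1/4 (recessive).
Target: inflated (pod shape), green (pod color), axial (flower position)
Probability = product of independent per-trait probabilities
= 3/4 × 3/4 × 3/4 = 27/64
Expected count = 27/64 × 832 = 351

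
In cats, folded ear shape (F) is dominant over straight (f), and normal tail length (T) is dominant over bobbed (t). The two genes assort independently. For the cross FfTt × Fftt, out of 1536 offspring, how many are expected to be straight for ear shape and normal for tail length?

Dihybrid cross FfTt × Fftt — consider each gene separately:
ear shape: Ff × Ff → 1 FF, 2 Ff, 1 ff → 3 F_ : 1 ff (out of 4)
tail length: Tt × tt → 2 Tt, 2 tt → 2 T_ : 2 tt (out of 4)
Looking for: straight (ff) and normal (T_)
P(straight) = 1/4, P(normal) = 2/4
P(both) = 1/4 × 2/4 = 2/16 = 1/8
Expected count = 1/8 × 1536 = 192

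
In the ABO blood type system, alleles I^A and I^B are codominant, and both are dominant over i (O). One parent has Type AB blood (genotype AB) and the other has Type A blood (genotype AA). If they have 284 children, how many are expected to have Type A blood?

Cross: AB × AA
Possible offspring genotypes: 2 AA, 2 AB
Blood type counts: 2 Type A, 2 Type AB
Probability of Type A: 2/4 = 1/2
Expected count = 1/2 × 284 = 142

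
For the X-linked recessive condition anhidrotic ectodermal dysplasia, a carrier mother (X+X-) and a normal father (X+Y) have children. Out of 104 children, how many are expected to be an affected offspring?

Cross: X+X- × X+Y
Offspring: 1 X+X+, 1 X+Y, 1 X+X-, 1 X-Y
Probability of an affected offspring: 1/4
Expected count = 1/4 × 104 = 26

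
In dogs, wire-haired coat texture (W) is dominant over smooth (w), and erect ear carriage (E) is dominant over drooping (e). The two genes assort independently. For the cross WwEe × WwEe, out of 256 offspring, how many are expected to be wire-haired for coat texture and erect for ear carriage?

Dihybrid cross WwEe × WwEe — consider each gene separately:
coat texture: Ww × Ww → 1 WW, 2 Ww, 1 ww → 3 W_ : 1 ww (out of 4)
ear carriage: Ee × Ee → 1 EE, 2 Ee, 1 ee → 3 E_ : 1 ee (out of 4)
Looking for: wire-haired (W_) and erect (E_)
P(wire-haired) = 3/4, P(erect) = 3/4
P(both) = 3/4 × 3/4 = 9/16
Expected count = 9/16 × 256 = 144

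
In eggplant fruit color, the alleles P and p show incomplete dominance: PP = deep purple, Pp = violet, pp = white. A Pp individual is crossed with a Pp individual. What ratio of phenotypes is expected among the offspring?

Punnett square for Pp × Pp:
Offspring genotypes: 1 PP, 2 Pp, 1 pp
Phenotype counts: 1 deep purple, 2 violet, 1 white
Ratio: 1 deep purple : 2 violet : 1 white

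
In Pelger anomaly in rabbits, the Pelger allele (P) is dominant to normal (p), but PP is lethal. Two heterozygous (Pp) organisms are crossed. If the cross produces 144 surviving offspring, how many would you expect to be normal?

Cross: Pp × Pp
Punnett square offspring (before lethality): 1 PP, 2 Pp, 1 pp
The PP genotype is lethal (embryos die); surviving offspring: 2 Pp, 1 pp
normal: 1 out of 3 → fraction 1/3
Expected count = 1/3 × 144 = 48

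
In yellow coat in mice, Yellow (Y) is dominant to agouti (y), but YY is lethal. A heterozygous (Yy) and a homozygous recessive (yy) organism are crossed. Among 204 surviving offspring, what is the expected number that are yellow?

Cross: Yy × yy
Punnett square offspring (before lethality): 2 Yy, 2 yy
No YY offspring are produced in this cross.
yellow: 2 out of 4 → fraction 1/2
Expected count = 1/2 × 204 = 102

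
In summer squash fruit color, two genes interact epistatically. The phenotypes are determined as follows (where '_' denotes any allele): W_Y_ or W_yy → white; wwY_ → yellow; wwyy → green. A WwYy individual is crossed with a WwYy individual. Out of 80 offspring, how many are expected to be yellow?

Cross: WwYy × WwYy — consider each gene separately:
W gene: Ww × Ww → 1 WW, 2 Ww, 1 ww → 3 W_ : 1 ww (out of 4)
Y gene: Yy × Yy → 1 YY, 2 Yy, 1 yy → 3 Y_ : 1 yy (out of 4)
Genotype classes (out of 4 × 4 = 16): W_Y_ = 3×3 = 9; W_yy = 3×1 = 3; wwY_ = 1×3 = 3; wwyy = 1×1 = 1
Apply the phenotype rules: W_Y_ (9) + W_yy (3) → white; wwY_ (3) → yellow; wwyy (1) → green
Phenotype counts (out of 16): 12 white, 3 yellow, 1 green
yellow: 3 out of 16 → fraction 3/16
Expected count = 3/16 × 80 = 15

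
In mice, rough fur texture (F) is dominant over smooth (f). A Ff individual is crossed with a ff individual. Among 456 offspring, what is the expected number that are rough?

Punnett square for Ff × ff:
Offspring genotypes: 2 Ff, 2 ff
rough: 2, smooth: 2
rough: 2 out of 4 → fraction 1/2
Expected count = 1/2 × 456 = 228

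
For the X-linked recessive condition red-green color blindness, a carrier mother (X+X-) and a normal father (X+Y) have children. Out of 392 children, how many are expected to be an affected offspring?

Cross: X+X- × X+Y
Offspring: 1 X+X+, 1 X+Y, 1 X+X-, 1 X-Y
Probability of an affected offspring: 1/4
Expected count = 1/4 × 392 = 98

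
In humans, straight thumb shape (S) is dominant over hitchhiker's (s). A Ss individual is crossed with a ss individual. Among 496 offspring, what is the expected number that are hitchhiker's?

Punnett square for Ss × ss:
Offspring genotypes: 2 Ss, 2 ss
straight: 2, hitchhiker's: 2
hitchhiker's: 2 out of 4 → fraction 1/2
Expected count = 1/2 × 496 = 248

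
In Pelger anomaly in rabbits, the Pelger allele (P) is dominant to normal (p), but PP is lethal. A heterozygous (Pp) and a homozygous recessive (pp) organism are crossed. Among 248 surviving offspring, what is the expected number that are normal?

Cross: Pp × pp
Punnett square offspring (before lethality): 2 Pp, 2 pp
No PP offspring are produced in this cross.
normal: 2 out of 4 → fraction 1/2
Expected count = 1/2 × 248 = 124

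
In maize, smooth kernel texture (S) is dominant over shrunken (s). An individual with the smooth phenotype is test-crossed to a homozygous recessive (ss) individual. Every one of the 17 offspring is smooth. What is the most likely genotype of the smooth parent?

Test cross: ? × ss
All offspring are smooth.
If the unknown parent were heterozygous (Ss), about half of 17 offspring would be shrunken; none are. The unknown parent is most likely homozygous dominant (SS).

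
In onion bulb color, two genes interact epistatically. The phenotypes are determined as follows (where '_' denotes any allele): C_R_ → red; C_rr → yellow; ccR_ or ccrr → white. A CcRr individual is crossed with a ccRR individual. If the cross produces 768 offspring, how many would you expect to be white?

Cross: CcRr × ccRR — consider each gene separately:
C gene: Cc × cc → 2 Cc, 2 cc → 2 C_ : 2 cc (out of 4)
R gene: Rr × RR → 2 RR, 2 Rr → 4 R_ (out of 4)
Genotype classes (out of 4 × 4 = 16): C_R_ = 2×4 = 8; ccR_ = 2×4 = 8
Apply the phenotype rules: C_R_ (8) → red; ccR_ (8) → white
Phenotype counts (out of 16): 8 red, 8 white
white: 8 out of 16 → fraction 1/2
Expected count = 1/2 × 768 = 384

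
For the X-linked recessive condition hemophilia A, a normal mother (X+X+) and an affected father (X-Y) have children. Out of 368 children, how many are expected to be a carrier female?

Cross: X+X+ × X-Y
Offspring: 2 X+X-, 2 X+Y
Probability of a carrier female: 2/4 = 1/2
Expected count = 1/2 × 368 = 184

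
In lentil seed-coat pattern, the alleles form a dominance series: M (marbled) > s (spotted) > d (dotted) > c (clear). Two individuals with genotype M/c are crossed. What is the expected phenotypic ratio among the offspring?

Cross: M/c × M/c
Allele dominance: M > s > d > c
Offspring genotypes: 1 M/M, 2 M/c, 1 c/c
Phenotype counts: 3 marbled, 1 clear
Ratio: 3 marbled : 1 clear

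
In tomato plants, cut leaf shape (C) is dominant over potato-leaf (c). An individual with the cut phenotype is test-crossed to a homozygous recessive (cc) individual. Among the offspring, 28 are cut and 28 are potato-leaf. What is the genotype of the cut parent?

Test cross: ? × cc
Offspring: 28 cut, 28 potato-leaf — approximately 1:1.
A 1:1 ratio in a test cross indicates the unknown parent is heterozygous (Cc).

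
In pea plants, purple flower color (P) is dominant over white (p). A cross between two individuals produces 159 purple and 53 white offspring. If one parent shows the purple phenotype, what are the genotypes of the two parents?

Observed offspring: 159 purple, 53 white
The observed ratio simplifies to 3:1. White (pp) offspring appear, so each parent must contribute one p allele. The parent stated to show purple carries P, so it is Pp. The other parent is then either Pp or pp: Pp × pp would give a 1:1 split, whereas Pp × Pp gives 3:1 — matching the data. So both parents are heterozygous (Pp × Pp).
Parent genotypes: Pp × Pp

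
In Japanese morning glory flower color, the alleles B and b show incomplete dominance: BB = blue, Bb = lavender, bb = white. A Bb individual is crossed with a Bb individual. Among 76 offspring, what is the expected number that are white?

Punnett square for Bb × Bb:
Offspring genotypes: 1 BB, 2 Bb, 1 bb
Phenotype counts: 1 blue, 2 lavender, 1 white
white: 1 out of 4 → fraction 1/4
Expected count = 1/4 × 76 = 19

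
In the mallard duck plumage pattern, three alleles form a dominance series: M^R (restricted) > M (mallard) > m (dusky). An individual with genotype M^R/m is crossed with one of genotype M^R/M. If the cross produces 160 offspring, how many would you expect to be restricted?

Cross: M^R/m × M^R/M
Allele dominance: M^R > M > m
Offspring genotypes: 1 M^R/M^R, 1 M^R/M, 1 M^R/m, 1 M/m
Phenotype counts: 3 restricted, 1 mallard
restricted: 3 out of 4 → fraction 3/4
Expected count = 3/4 × 160 = 120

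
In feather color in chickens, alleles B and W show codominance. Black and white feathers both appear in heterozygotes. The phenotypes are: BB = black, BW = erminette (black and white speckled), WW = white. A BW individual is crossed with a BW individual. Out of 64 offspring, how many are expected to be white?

Punnett square for BW × BW:
Offspring genotypes: 1 BB, 2 BW, 1 WW
Phenotype counts: 1 black, 2 erminette (black and white speckled), 1 white
white: 1 out of 4 → fraction 1/4
Expected count = 1/4 × 64 = 16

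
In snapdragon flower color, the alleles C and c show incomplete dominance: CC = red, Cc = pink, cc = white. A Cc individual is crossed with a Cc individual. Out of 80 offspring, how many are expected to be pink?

Punnett square for Cc × Cc:
Offspring genotypes: 1 CC, 2 Cc, 1 cc
Phenotype counts: 1 red, 2 pink, 1 white
pink: 2 out of 4 → fraction 1/2
Expected count = 1/2 × 80 = 40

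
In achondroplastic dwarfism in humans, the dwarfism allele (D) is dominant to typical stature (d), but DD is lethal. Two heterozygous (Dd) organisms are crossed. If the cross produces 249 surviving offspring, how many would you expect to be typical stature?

Cross: Dd × Dd
Punnett square offspring (before lethality): 1 DD, 2 Dd, 1 dd
The DD genotype is lethal (embryos die); surviving offspring: 2 Dd, 1 dd
typical stature: 1 out of 3 → fraction 1/3
Expected count = 1/3 × 249 = 83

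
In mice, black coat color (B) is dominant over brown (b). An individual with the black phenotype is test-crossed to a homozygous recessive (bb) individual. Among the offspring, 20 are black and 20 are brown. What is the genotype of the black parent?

Test cross: ? × bb
Offspring: 20 black, 20 brown — approximately 1:1.
A 1:1 ratio in a test cross indicates the unknown parent is heterozygous (Bb).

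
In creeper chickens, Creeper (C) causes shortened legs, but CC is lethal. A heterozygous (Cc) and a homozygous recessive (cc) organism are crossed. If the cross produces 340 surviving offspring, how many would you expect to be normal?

Cross: Cc × cc
Punnett square offspring (before lethality): 2 Cc, 2 cc
No CC offspring are produced in this cross.
normal: 2 out of 4 → fraction 1/2
Expected count = 1/2 × 340 = 170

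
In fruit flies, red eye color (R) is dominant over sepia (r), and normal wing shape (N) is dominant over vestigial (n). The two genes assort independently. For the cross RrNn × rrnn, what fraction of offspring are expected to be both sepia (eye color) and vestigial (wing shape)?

Dihybrid cross RrNn × rrnn — consider each gene separately:
eye color: Rr × rr → 2 Rr, 2 rr → 2 R_ : 2 rr (out of 4)
wing shape: Nn × nn → 2 Nn, 2 nn → 2 N_ : 2 nn (out of 4)
Looking for: sepia (rr) and vestigial (nn)
P(sepia) = 2/4, P(vestigial) = 2/4
P(both) = 2/4 × 2/4 = 4/16 = 1/4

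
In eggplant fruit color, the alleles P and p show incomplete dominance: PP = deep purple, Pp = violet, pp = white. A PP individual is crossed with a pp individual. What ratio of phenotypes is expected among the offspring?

Punnett square for PP × pp:
Offspring genotypes: 4 Pp
Phenotype counts: 4 violet
Ratio: all violet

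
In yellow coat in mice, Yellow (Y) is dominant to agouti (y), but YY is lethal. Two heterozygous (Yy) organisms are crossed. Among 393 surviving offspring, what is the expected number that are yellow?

Cross: Yy × Yy
Punnett square offspring (before lethality): 1 YY, 2 Yy, 1 yy
The YY genotype is lethal (embryos die); surviving offspring: 2 Yy, 1 yy
yellow: 2 out of 3 → fraction 2/3
Expected count = 2/3 × 393 = 262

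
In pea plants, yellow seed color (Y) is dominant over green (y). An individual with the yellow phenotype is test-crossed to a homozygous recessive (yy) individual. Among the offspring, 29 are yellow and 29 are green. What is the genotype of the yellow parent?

Test cross: ? × yy
Offspring: 29 yellow, 29 green — approximately 1:1.
A 1:1 ratio in a test cross indicates the unknown parent is heterozygous (Yy).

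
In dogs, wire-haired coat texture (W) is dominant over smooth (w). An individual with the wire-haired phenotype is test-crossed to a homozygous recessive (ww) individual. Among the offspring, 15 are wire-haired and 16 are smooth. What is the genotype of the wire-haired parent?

Test cross: ? × ww
Offspring: 15 wire-haired, 16 smooth — approximately 1:1.
A 1:1 ratio in a test cross indicates the unknown parent is heterozygous (Ww).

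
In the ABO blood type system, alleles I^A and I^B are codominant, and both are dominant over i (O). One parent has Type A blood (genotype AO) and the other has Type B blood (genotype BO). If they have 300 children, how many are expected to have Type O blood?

Cross: AO × BO
Possible offspring genotypes: 1 AB, 1 AO, 1 BO, 1 OO
Blood type counts: 1 Type AB, 1 Type A, 1 Type B, 1 Type O
Probability of Type O: 1/4
Expected count = 1/4 × 300 = 75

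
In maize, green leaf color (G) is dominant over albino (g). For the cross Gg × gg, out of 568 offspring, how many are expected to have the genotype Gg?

Punnett square for Gg × gg:
Offspring genotypes: 2 Gg, 2 gg
Total offspring: 4
Count with target: 2
Probability: 2/4 = 1/2
Expected count = 1/2 × 568 = 284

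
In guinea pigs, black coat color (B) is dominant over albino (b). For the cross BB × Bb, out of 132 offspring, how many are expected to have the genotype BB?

Punnett square for BB × Bb:
Offspring genotypes: 2 BB, 2 Bb
Total offspring: 4
Count with target: 2
Probability: 2/4 = 1/2
Expected count = 1/2 × 132 = 66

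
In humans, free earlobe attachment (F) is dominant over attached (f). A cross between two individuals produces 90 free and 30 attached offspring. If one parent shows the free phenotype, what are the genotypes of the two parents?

Observed offspring: 90 free, 30 attached
The observed ratio simplifies to 3:1. Attached (ff) offspring appear, so each parent must contribute one f allele. The parent stated to show free carries F, so it is Ff. The other parent is then either Ff or ff: Ff × ff would give a 1:1 split, whereas Ff × Ff gives 3:1 — matching the data. So both parents are heterozygous (Ff × Ff).
Parent genotypes: Ff × Ff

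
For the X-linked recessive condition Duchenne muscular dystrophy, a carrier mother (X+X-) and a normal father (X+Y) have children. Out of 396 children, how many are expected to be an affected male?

Cross: X+X- × X+Y
Offspring: 1 X+X+, 1 X+Y, 1 X+X-, 1 X-Y
Probability of an affected male: 1/4
Expected count = 1/4 × 396 = 99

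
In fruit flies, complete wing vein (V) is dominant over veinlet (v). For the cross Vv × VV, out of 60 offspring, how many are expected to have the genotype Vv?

Punnett square for Vv × VV:
Offspring genotypes: 2 VV, 2 Vv
Total offspring: 4
Count with target: 2
Probability: 2/4 = 1/2
Expected count = 1/2 × 60 = 30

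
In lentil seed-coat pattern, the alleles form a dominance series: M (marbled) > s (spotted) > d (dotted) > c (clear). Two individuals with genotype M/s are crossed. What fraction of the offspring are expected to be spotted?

Cross: M/s × M/s
Allele dominance: M > s > d > c
Offspring genotypes: 1 M/M, 2 M/s, 1 s/s
Phenotype counts: 3 marbled, 1 spotted
spotted: 1 out of 4
Probability: 1/4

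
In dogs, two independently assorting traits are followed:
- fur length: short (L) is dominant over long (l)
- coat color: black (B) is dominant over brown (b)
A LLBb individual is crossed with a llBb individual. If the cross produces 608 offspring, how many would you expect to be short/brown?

Dihybrid cross LLBb × llBb — consider each gene separately:
fur length: LL × ll → 4 Ll → 4 L_ (out of 4)
coat color: Bb × Bb → 1 BB, 2 Bb, 1 bb → 3 B_ : 1 bb (out of 4)
Combine (counts out of 4 × 4 = 16): short/black (L_B_) = 4×3 = 12; short/brown (L_bb) = 4×1 = 4
Phenotype counts (out of 16): 12 short/black, 4 short/brown
short/brown: 4 out of 16 → fraction 1/4
Expected count = 1/4 × 608 = 152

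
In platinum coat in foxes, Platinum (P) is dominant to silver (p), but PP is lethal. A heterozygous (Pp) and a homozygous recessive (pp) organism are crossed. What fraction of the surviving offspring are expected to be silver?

Cross: Pp × pp
Punnett square offspring (before lethality): 2 Pp, 2 pp
No PP offspring are produced in this cross.
silver: 2 out of 4
Probability: 2/4 = 1/2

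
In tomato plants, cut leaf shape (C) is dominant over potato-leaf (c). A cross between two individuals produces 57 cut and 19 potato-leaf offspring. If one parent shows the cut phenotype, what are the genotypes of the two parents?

Observed offspring: 57 cut, 19 potato-leaf
The observed ratio simplifies to 3:1. Potato-leaf (cc) offspring appear, so each parent must contribute one c allele. The parent stated to show cut carries C, so it is Cc. The other parent is then either Cc or cc: Cc × cc would give a 1:1 split, whereas Cc × Cc gives 3:1 — matching the data. So both parents are heterozygous (Cc × Cc).
Parent genotypes: Cc × Cc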